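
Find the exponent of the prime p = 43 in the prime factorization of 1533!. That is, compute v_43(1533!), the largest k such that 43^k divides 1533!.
v_43(1533!) = 35

Legendre's formula: v_p(n!) = Σ_{k ≥ 1} ⌊n / p^k⌋. For p = 43, n = 1533, the terms are:
  ⌊1533/43^1⌋ = ⌊1533/43⌋ = 35
(the next term ⌊1533/43^2⌋ = 0, terminating the sum). Summing: v_43(1533!) = 35 = 35.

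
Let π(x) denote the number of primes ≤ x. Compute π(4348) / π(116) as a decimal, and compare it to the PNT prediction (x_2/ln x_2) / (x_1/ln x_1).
π(4348)/π(116) = 593/30 ≈ 19.7667;  PNT prediction ≈ 21.2687.

π(116) = 30 and π(4348) = 593, so π(4348)/π(116) ≈ 19.7667. The PNT-predicted ratio is (4348/ln(4348)) / (116/ln(116)) ≈ 21.2687. The two agree to within a few percent, as expected.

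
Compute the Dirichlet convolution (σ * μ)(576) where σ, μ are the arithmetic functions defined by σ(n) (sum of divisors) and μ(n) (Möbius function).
(σ * μ)(576) = 576

Divisors of 576: [1, 2, 3, 4, 6, 8, 9, 12, 16, 18, 24, 32, 36, 48, 64, 72, 96, 144, 192, 288, 576]. For each d | 576:
  d = 1: σ(1) · μ(576/1) = 1 · 0 = 0
  d = 2: σ(2) · μ(576/2) = 3 · 0 = 0
  d = 3: σ(3) · μ(576/3) = 4 · 0 = 0
  d = 4: σ(4) · μ(576/4) = 7 · 0 = 0
  d = 6: σ(6) · μ(576/6) = 12 · 0 = 0
  d = 8: σ(8) · μ(576/8) = 15 · 0 = 0
  d = 9: σ(9) · μ(576/9) = 13 · 0 = 0
  d = 12: σ(12) · μ(576/12) = 28 · 0 = 0
  d = 16: σ(16) · μ(576/16) = 31 · 0 = 0
  d = 18: σ(18) · μ(576/18) = 39 · 0 = 0
  d = 24: σ(24) · μ(576/24) = 60 · 0 = 0
  d = 32: σ(32) · μ(576/32) = 63 · 0 = 0
  d = 36: σ(36) · μ(576/36) = 91 · 0 = 0
  d = 48: σ(48) · μ(576/48) = 124 · 0 = 0
  d = 64: σ(64) · μ(576/64) = 127 · 0 = 0
  d = 72: σ(72) · μ(576/72) = 195 · 0 = 0
  d = 96: σ(96) · μ(576/96) = 252 · 1 = 252
  d = 144: σ(144) · μ(576/144) = 403 · 0 = 0
  d = 192: σ(192) · μ(576/192) = 508 · -1 = -508
  d = 288: σ(288) · μ(576/288) = 819 · -1 = -819
  d = 576: σ(576) · μ(576/576) = 1651 · 1 = 1651
Summing: (σ * μ)(576) = 0 + 0 + 0 + 0 + 0 + 0 + 0 + 0 + 0 + 0 + 0 + 0 + 0 + 0 + 0 + 0 + 252 + 0 + -508 + -819 + 1651 = 576.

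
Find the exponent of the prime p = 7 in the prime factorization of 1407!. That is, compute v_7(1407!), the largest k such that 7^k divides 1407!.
v_7(1407!) = 233

Legendre's formula: v_p(n!) = Σ_{k ≥ 1} ⌊n / p^k⌋. For p = 7, n = 1407, the terms are:
  ⌊1407/7^1⌋ = ⌊1407/7⌋ = 201
  ⌊1407/7^2⌋ = ⌊1407/49⌋ = 28
  ⌊1407/7^3⌋ = ⌊1407/343⌋ = 4
(the next term ⌊1407/7^4⌋ = 0, terminating the sum). Summing: v_7(1407!) = 201 + 28 + 4 = 233.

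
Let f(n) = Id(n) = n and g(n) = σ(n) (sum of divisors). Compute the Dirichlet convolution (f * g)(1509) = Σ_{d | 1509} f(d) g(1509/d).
(Id * σ)(1509) = 7049

Divisors of 1509: [1, 3, 503, 1509]. For each d | 1509:
  d = 1: Id(1) · σ(1509/1) = 1 · 2016 = 2016
  d = 3: Id(3) · σ(1509/3) = 3 · 504 = 1512
  d = 503: Id(503) · σ(1509/503) = 503 · 4 = 2012
  d = 1509: Id(1509) · σ(1509/1509) = 1509 · 1 = 1509
Summing: (Id * σ)(1509) = 2016 + 1512 + 2012 + 1509 = 7049.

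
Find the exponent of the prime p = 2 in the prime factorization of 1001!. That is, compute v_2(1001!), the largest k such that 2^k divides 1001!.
v_2(1001!) = 994

Legendre's formula: v_p(n!) = Σ_{k ≥ 1} ⌊n / p^k⌋. For p = 2, n = 1001, the terms are:
  ⌊1001/2^1⌋ = ⌊1001/2⌋ = 500
  ⌊1001/2^2⌋ = ⌊1001/4⌋ = 250
  ⌊1001/2^3⌋ = ⌊1001/8⌋ = 125
  ⌊1001/2^4⌋ = ⌊1001/16⌋ = 62
  ⌊1001/2^5⌋ = ⌊1001/32⌋ = 31
  ⌊1001/2^6⌋ = ⌊1001/64⌋ = 15
  ⌊1001/2^7⌋ = ⌊1001/128⌋ = 7
  ⌊1001/2^8⌋ = ⌊1001/256⌋ = 3
  ⌊1001/2^9⌋ = ⌊1001/512⌋ = 1
(the next term ⌊1001/2^10⌋ = 0, terminating the sum). Summing: v_2(1001!) = 500 + 250 + 125 + 62 + 31 + 15 + 7 + 3 + 1 = 994.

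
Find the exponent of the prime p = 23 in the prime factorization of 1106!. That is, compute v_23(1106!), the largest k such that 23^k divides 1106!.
v_23(1106!) = 50

Legendre's formula: v_p(n!) = Σ_{k ≥ 1} ⌊n / p^k⌋. For p = 23, n = 1106, the terms are:
  ⌊1106/23^1⌋ = ⌊1106/23⌋ = 48
  ⌊1106/23^2⌋ = ⌊1106/529⌋ = 2
(the next term ⌊1106/23^3⌋ = 0, terminating the sum). Summing: v_23(1106!) = 48 + 2 = 50.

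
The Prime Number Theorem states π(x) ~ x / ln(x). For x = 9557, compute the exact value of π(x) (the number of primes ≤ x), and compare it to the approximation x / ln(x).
π(9557) = 1183;  x/ln(x) ≈ 1042.77;  relative error ≈ 11.85%.

Directly count primes up to 9557: π(9557) = 1183. The PNT approximation gives 9557/ln(9557) ≈ 9557/9.16503 ≈ 1042.77. Relative error (π(x) − x/ln(x)) / π(x) ≈ 11.85%; the approximation is known to undercount slightly (Li(x) is a better estimate).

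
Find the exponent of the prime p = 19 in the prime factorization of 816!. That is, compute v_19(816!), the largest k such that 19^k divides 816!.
v_19(816!) = 44

Legendre's formula: v_p(n!) = Σ_{k ≥ 1} ⌊n / p^k⌋. For p = 19, n = 816, the terms are:
  ⌊816/19^1⌋ = ⌊816/19⌋ = 42
  ⌊816/19^2⌋ = ⌊816/361⌋ = 2
(the next term ⌊816/19^3⌋ = 0, terminating the sum). Summing: v_19(816!) = 42 + 2 = 44.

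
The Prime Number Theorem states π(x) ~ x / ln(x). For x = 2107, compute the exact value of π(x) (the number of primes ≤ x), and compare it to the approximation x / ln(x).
π(2107) = 317;  x/ln(x) ≈ 275.32;  relative error ≈ 13.15%.

Directly count primes up to 2107: π(2107) = 317. The PNT approximation gives 2107/ln(2107) ≈ 2107/7.65302 ≈ 275.32. Relative error (π(x) − x/ln(x)) / π(x) ≈ 13.15%; the approximation is known to undercount slightly (Li(x) is a better estimate).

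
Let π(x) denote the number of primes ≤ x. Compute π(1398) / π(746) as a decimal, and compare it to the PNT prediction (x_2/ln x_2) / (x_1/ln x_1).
π(1398)/π(746) = 221/132 ≈ 1.6742;  PNT prediction ≈ 1.7115.

π(746) = 132 and π(1398) = 221, so π(1398)/π(746) ≈ 1.6742. The PNT-predicted ratio is (1398/ln(1398)) / (746/ln(746)) ≈ 1.7115. The two agree to within a few percent, as expected.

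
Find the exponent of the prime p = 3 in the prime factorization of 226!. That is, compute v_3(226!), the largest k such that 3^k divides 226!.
v_3(226!) = 110

Legendre's formula: v_p(n!) = Σ_{k ≥ 1} ⌊n / p^k⌋. For p = 3, n = 226, the terms are:
  ⌊226/3^1⌋ = ⌊226/3⌋ = 75
  ⌊226/3^2⌋ = ⌊226/9⌋ = 25
  ⌊226/3^3⌋ = ⌊226/27⌋ = 8
  ⌊226/3^4⌋ = ⌊226/81⌋ = 2
(the next term ⌊226/3^5⌋ = 0, terminating the sum). Summing: v_3(226!) = 75 + 25 + 8 + 2 = 110.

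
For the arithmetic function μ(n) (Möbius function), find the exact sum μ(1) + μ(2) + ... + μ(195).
Σ_{n ≤ 195} μ(n) = -6

Compute μ(n) for each 1 ≤ n ≤ 195: μ(1) = 1, μ(2) = -1, μ(3) = -1, μ(4) = 0, μ(5) = -1, μ(6) = 1, μ(7) = -1, μ(8) = 0, μ(9) = 0, μ(10) = 1, μ(11) = -1, μ(12) = 0, μ(13) = -1, μ(14) = 1, μ(15) = 1, μ(16) = 0, μ(17) = -1, μ(18) = 0, μ(19) = -1, μ(20) = 0, μ(21) = 1, μ(22) = 1, μ(23) = -1, μ(24) = 0, μ(25) = 0, μ(26) = 1, μ(27) = 0, μ(28) = 0, μ(29) = -1, μ(30) = -1, μ(31) = -1, μ(32) = 0, μ(33) = 1, μ(34) = 1, μ(35) = 1, μ(36) = 0, μ(37) = -1, μ(38) = 1, μ(39) = 1, μ(40) = 0, μ(41) = -1, μ(42) = -1, μ(43) = -1, μ(44) = 0, μ(45) = 0, μ(46) = 1, μ(47) = -1, μ(48) = 0, μ(49) = 0, μ(50) = 0, μ(51) = 1, μ(52) = 0, μ(53) = -1, μ(54) = 0, μ(55) = 1, μ(56) = 0, μ(57) = 1, μ(58) = 1, μ(59) = -1, μ(60) = 0, μ(61) = -1, μ(62) = 1, μ(63) = 0, μ(64) = 0, μ(65) = 1, μ(66) = -1, μ(67) = -1, μ(68) = 0, μ(69) = 1, μ(70) = -1, μ(71) = -1, μ(72) = 0, μ(73) = -1, μ(74) = 1, μ(75) = 0, μ(76) = 0, μ(77) = 1, μ(78) = -1, μ(79) = -1, μ(80) = 0, μ(81) = 0, μ(82) = 1, μ(83) = -1, μ(84) = 0, μ(85) = 1, μ(86) = 1, μ(87) = 1, μ(88) = 0, μ(89) = -1, μ(90) = 0, μ(91) = 1, μ(92) = 0, μ(93) = 1, μ(94) = 1, μ(95) = 1, μ(96) = 0, μ(97) = -1, μ(98) = 0, μ(99) = 0, μ(100) = 0, μ(101) = -1, μ(102) = -1, μ(103) = -1, μ(104) = 0, μ(105) = -1, μ(106) = 1, μ(107) = -1, μ(108) = 0, μ(109) = -1, μ(110) = -1, μ(111) = 1, μ(112) = 0, μ(113) = -1, μ(114) = -1, μ(115) = 1, μ(116) = 0, μ(117) = 0, μ(118) = 1, μ(119) = 1, μ(120) = 0, μ(121) = 0, μ(122) = 1, μ(123) = 1, μ(124) = 0, μ(125) = 0, μ(126) = 0, μ(127) = -1, μ(128) = 0, μ(129) = 1, μ(130) = -1, μ(131) = -1, μ(132) = 0, μ(133) = 1, μ(134) = 1, μ(135) = 0, μ(136) = 0, μ(137) = -1, μ(138) = -1, μ(139) = -1, μ(140) = 0, μ(141) = 1, μ(142) = 1, μ(143) = 1, μ(144) = 0, μ(145) = 1, μ(146) = 1, μ(147) = 0, μ(148) = 0, μ(149) = -1, μ(150) = 0, μ(151) = -1, μ(152) = 0, μ(153) = 0, μ(154) = -1, μ(155) = 1, μ(156) = 0, μ(157) = -1, μ(158) = 1, μ(159) = 1, μ(160) = 0, μ(161) = 1, μ(162) = 0, μ(163) = -1, μ(164) = 0, μ(165) = -1, μ(166) = 1, μ(167) = -1, μ(168) = 0, μ(169) = 0, μ(170) = -1, μ(171) = 0, μ(172) = 0, μ(173) = -1, μ(174) = -1, μ(175) = 0, μ(176) = 0, μ(177) = 1, μ(178) = 1, μ(179) = -1, μ(180) = 0, μ(181) = -1, μ(182) = -1, μ(183) = 1, μ(184) = 0, μ(185) = 1, μ(186) = -1, μ(187) = 1, μ(188) = 0, μ(189) = 0, μ(190) = -1, μ(191) = -1, μ(192) = 0, μ(193) = -1, μ(194) = 1, μ(195) = -1. Summing all 195 values: -6. (Mertens function M(x) = Σ_{n ≤ x} μ(n); on average M(x) should be small (PNT ⟺ M(x) = o(x)).)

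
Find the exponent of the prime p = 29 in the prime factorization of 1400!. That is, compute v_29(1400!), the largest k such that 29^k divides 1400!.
v_29(1400!) = 49

Legendre's formula: v_p(n!) = Σ_{k ≥ 1} ⌊n / p^k⌋. For p = 29, n = 1400, the terms are:
  ⌊1400/29^1⌋ = ⌊1400/29⌋ = 48
  ⌊1400/29^2⌋ = ⌊1400/841⌋ = 1
(the next term ⌊1400/29^3⌋ = 0, terminating the sum). Summing: v_29(1400!) = 48 + 1 = 49.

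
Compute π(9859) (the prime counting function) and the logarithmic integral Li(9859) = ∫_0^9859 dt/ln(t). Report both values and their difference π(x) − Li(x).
π(9859) = 1217;  Li(9859) ≈ 1230.82;  π(x) − Li(x) ≈ -13.82.

Direct count of primes ≤ 9859 gives π(9859) = 1217. Numerical evaluation of the logarithmic integral gives Li(9859) ≈ 1230.82. The difference π(x) − Li(x) ≈ -13.82 is typically negative for small/moderate x (Li(x) overestimates), though Littlewood's theorem shows this sign changes infinitely often.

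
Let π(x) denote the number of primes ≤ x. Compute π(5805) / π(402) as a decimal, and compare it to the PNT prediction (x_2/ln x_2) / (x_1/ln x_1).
π(5805)/π(402) = 761/79 ≈ 9.6329;  PNT prediction ≈ 9.9914.

π(402) = 79 and π(5805) = 761, so π(5805)/π(402) ≈ 9.6329. The PNT-predicted ratio is (5805/ln(5805)) / (402/ln(402)) ≈ 9.9914. The two agree to within a few percent, as expected.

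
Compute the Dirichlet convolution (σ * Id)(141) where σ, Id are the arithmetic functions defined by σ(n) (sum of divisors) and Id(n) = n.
(σ * Id)(141) = 665

Divisors of 141: [1, 3, 47, 141]. For each d | 141:
  d = 1: σ(1) · Id(141/1) = 1 · 141 = 141
  d = 3: σ(3) · Id(141/3) = 4 · 47 = 188
  d = 47: σ(47) · Id(141/47) = 48 · 3 = 144
  d = 141: σ(141) · Id(141/141) = 192 · 1 = 192
Summing: (σ * Id)(141) = 141 + 188 + 144 + 192 = 665.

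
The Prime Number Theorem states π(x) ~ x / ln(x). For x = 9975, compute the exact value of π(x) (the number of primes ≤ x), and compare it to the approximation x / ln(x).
π(9975) = 1229;  x/ln(x) ≈ 1083.32;  relative error ≈ 11.85%.

Directly count primes up to 9975: π(9975) = 1229. The PNT approximation gives 9975/ln(9975) ≈ 9975/9.20784 ≈ 1083.32. Relative error (π(x) − x/ln(x)) / π(x) ≈ 11.85%; the approximation is known to undercount slightly (Li(x) is a better estimate).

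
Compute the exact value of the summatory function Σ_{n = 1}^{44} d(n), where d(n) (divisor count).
Σ_{n ≤ 44} d(n) = 176

Compute d(n) for each 1 ≤ n ≤ 44: d(1) = 1, d(2) = 2, d(3) = 2, d(4) = 3, d(5) = 2, d(6) = 4, d(7) = 2, d(8) = 4, d(9) = 3, d(10) = 4, d(11) = 2, d(12) = 6, d(13) = 2, d(14) = 4, d(15) = 4, d(16) = 5, d(17) = 2, d(18) = 6, d(19) = 2, d(20) = 6, d(21) = 4, d(22) = 4, d(23) = 2, d(24) = 8, d(25) = 3, d(26) = 4, d(27) = 4, d(28) = 6, d(29) = 2, d(30) = 8, d(31) = 2, d(32) = 6, d(33) = 4, d(34) = 4, d(35) = 4, d(36) = 9, d(37) = 2, d(38) = 4, d(39) = 4, d(40) = 8, d(41) = 2, d(42) = 8, d(43) = 2, d(44) = 6. Summing all 44 values: 176. (Dirichlet's divisor formula: Σ_{n ≤ x} d(n) = x ln(x) + (2γ − 1) x + O(√x). For x = 44, the asymptotic estimate is ≈ 173.30.)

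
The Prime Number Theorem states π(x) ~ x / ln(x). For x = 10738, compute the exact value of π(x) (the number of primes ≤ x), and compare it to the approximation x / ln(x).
π(10738) = 1309;  x/ln(x) ≈ 1156.92;  relative error ≈ 11.62%.

Directly count primes up to 10738: π(10738) = 1309. The PNT approximation gives 10738/ln(10738) ≈ 10738/9.28154 ≈ 1156.92. Relative error (π(x) − x/ln(x)) / π(x) ≈ 11.62%; the approximation is known to undercount slightly (Li(x) is a better estimate).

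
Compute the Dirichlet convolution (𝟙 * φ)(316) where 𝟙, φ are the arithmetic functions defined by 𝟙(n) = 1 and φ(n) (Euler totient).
(𝟙 * φ)(316) = 316

Divisors of 316: [1, 2, 4, 79, 158, 316]. For each d | 316:
  d = 1: 𝟙(1) · φ(316/1) = 1 · 156 = 156
  d = 2: 𝟙(2) · φ(316/2) = 1 · 78 = 78
  d = 4: 𝟙(4) · φ(316/4) = 1 · 78 = 78
  d = 79: 𝟙(79) · φ(316/79) = 1 · 2 = 2
  d = 158: 𝟙(158) · φ(316/158) = 1 · 1 = 1
  d = 316: 𝟙(316) · φ(316/316) = 1 · 1 = 1
Summing: (𝟙 * φ)(316) = 156 + 78 + 78 + 2 + 1 + 1 = 316.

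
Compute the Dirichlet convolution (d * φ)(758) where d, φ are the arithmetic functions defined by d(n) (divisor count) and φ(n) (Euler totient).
(d * φ)(758) = 1140

Divisors of 758: [1, 2, 379, 758]. For each d | 758:
  d = 1: d(1) · φ(758/1) = 1 · 378 = 378
  d = 2: d(2) · φ(758/2) = 2 · 378 = 756
  d = 379: d(379) · φ(758/379) = 2 · 1 = 2
  d = 758: d(758) · φ(758/758) = 4 · 1 = 4
Summing: (d * φ)(758) = 378 + 756 + 2 + 4 = 1140.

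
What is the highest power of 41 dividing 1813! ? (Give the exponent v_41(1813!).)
v_41(1813!) = 45

Legendre's formula: v_p(n!) = Σ_{k ≥ 1} ⌊n / p^k⌋. For p = 41, n = 1813, the terms are:
  ⌊1813/41^1⌋ = ⌊1813/41⌋ = 44
  ⌊1813/41^2⌋ = ⌊1813/1681⌋ = 1
(the next term ⌊1813/41^3⌋ = 0, terminating the sum). Summing: v_41(1813!) = 44 + 1 = 45.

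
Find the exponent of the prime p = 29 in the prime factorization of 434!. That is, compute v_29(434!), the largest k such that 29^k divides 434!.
v_29(434!) = 14

Legendre's formula: v_p(n!) = Σ_{k ≥ 1} ⌊n / p^k⌋. For p = 29, n = 434, the terms are:
  ⌊434/29^1⌋ = ⌊434/29⌋ = 14
(the next term ⌊434/29^2⌋ = 0, terminating the sum). Summing: v_29(434!) = 14 = 14.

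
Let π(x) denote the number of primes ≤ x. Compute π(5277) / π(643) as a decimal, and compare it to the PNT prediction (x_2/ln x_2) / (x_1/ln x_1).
π(5277)/π(643) = 699/117 ≈ 5.9744;  PNT prediction ≈ 6.1913.

π(643) = 117 and π(5277) = 699, so π(5277)/π(643) ≈ 5.9744. The PNT-predicted ratio is (5277/ln(5277)) / (643/ln(643)) ≈ 6.1913. The two agree to within a few percent, as expected.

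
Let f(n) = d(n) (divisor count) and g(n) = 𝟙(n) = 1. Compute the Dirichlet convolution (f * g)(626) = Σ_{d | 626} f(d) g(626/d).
(d * 𝟙)(626) = 9

Divisors of 626: [1, 2, 313, 626]. For each d | 626:
  d = 1: d(1) · 𝟙(626/1) = 1 · 1 = 1
  d = 2: d(2) · 𝟙(626/2) = 2 · 1 = 2
  d = 313: d(313) · 𝟙(626/313) = 2 · 1 = 2
  d = 626: d(626) · 𝟙(626/626) = 4 · 1 = 4
Summing: (d * 𝟙)(626) = 1 + 2 + 2 + 4 = 9.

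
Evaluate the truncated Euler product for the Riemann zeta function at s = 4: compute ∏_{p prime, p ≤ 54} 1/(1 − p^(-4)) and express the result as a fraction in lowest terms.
∏ = 750937919501355467062347671738968589096863062629/693820677147413996973765862820413440000000000000

The primes p ≤ 54 are [2, 3, 5, 7, 11, 13, 17, 19, 23, 29, 31, 37, 41, 43, 47, 53]. For each prime, (1 − 1/p^4)^(-1) = p^4 / (p^4 − 1). The product is (1 − 1/2^4)^(-1), (1 − 1/3^4)^(-1), (1 − 1/5^4)^(-1), (1 − 1/7^4)^(-1), (1 − 1/11^4)^(-1), (1 − 1/13^4)^(-1), (1 − 1/17^4)^(-1), (1 − 1/19^4)^(-1), (1 − 1/23^4)^(-1), (1 − 1/29^4)^(-1), (1 − 1/31^4)^(-1), (1 − 1/37^4)^(-1), (1 − 1/41^4)^(-1), (1 − 1/43^4)^(-1), (1 − 1/47^4)^(-1), (1 − 1/53^4)^(-1) = ∏ p^4 / (p^4 − 1) = 750937919501355467062347671738968589096863062629/693820677147413996973765862820413440000000000000.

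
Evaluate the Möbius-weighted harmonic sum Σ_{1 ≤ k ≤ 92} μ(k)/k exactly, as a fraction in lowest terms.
Σ μ(k)/k = 226361852224483257830288188126621/23768741896345550770650537601358310

Values of μ(k) for 1 ≤ k ≤ 92: μ(1) = 1, μ(2) = -1, μ(3) = -1, μ(5) = -1, μ(6) = 1, μ(7) = -1, μ(10) = 1, μ(11) = -1, μ(13) = -1, μ(14) = 1, μ(15) = 1, μ(17) = -1, μ(19) = -1, μ(21) = 1, μ(22) = 1, μ(23) = -1, μ(26) = 1, μ(29) = -1, μ(30) = -1, μ(31) = -1, μ(33) = 1, μ(34) = 1, μ(35) = 1, μ(37) = -1, μ(38) = 1, μ(39) = 1, μ(41) = -1, μ(42) = -1, μ(43) = -1, μ(46) = 1, μ(47) = -1, μ(51) = 1, μ(53) = -1, μ(55) = 1, μ(57) = 1, μ(58) = 1, μ(59) = -1, μ(61) = -1, μ(62) = 1, μ(65) = 1, μ(66) = -1, μ(67) = -1, μ(69) = 1, μ(70) = -1, μ(71) = -1, μ(73) = -1, μ(74) = 1, μ(77) = 1, μ(78) = -1, μ(79) = -1, μ(82) = 1, μ(83) = -1, μ(85) = 1, μ(86) = 1, μ(87) = 1, μ(89) = -1, μ(91) = 1, with μ = 0 on non-squarefree integers. Summing μ(k)/k for k where μ(k) ≠ 0 gives 226361852224483257830288188126621/23768741896345550770650537601358310 ≈ 0.0095. (PNT ⟺ this sum → 0 as n → ∞.)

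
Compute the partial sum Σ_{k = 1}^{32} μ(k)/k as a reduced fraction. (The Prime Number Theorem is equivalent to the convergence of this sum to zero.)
Σ μ(k)/k = -4193929329/66853496710

Values of μ(k) for 1 ≤ k ≤ 32: μ(1) = 1, μ(2) = -1, μ(3) = -1, μ(5) = -1, μ(6) = 1, μ(7) = -1, μ(10) = 1, μ(11) = -1, μ(13) = -1, μ(14) = 1, μ(15) = 1, μ(17) = -1, μ(19) = -1, μ(21) = 1, μ(22) = 1, μ(23) = -1, μ(26) = 1, μ(29) = -1, μ(30) = -1, μ(31) = -1, with μ = 0 on non-squarefree integers. Summing μ(k)/k for k where μ(k) ≠ 0 gives -4193929329/66853496710 ≈ -0.0627. (PNT ⟺ this sum → 0 as n → ∞.)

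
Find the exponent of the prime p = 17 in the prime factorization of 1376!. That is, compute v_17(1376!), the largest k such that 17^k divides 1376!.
v_17(1376!) = 84

Legendre's formula: v_p(n!) = Σ_{k ≥ 1} ⌊n / p^k⌋. For p = 17, n = 1376, the terms are:
  ⌊1376/17^1⌋ = ⌊1376/17⌋ = 80
  ⌊1376/17^2⌋ = ⌊1376/289⌋ = 4
(the next term ⌊1376/17^3⌋ = 0, terminating the sum). Summing: v_17(1376!) = 80 + 4 = 84.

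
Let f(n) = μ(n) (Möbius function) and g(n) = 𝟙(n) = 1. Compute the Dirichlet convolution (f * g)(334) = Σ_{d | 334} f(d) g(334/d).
(μ * 𝟙)(334) = 0

Divisors of 334: [1, 2, 167, 334]. For each d | 334:
  d = 1: μ(1) · 𝟙(334/1) = 1 · 1 = 1
  d = 2: μ(2) · 𝟙(334/2) = -1 · 1 = -1
  d = 167: μ(167) · 𝟙(334/167) = -1 · 1 = -1
  d = 334: μ(334) · 𝟙(334/334) = 1 · 1 = 1
Summing: (μ * 𝟙)(334) = 1 + -1 + -1 + 1 = 0.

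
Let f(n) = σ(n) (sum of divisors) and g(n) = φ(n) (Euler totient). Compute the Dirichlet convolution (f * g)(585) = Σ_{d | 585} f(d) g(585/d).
(σ * φ)(585) = 7020

Divisors of 585: [1, 3, 5, 9, 13, 15, 39, 45, 65, 117, 195, 585]. For each d | 585:
  d = 1: σ(1) · φ(585/1) = 1 · 288 = 288
  d = 3: σ(3) · φ(585/3) = 4 · 96 = 384
  d = 5: σ(5) · φ(585/5) = 6 · 72 = 432
  d = 9: σ(9) · φ(585/9) = 13 · 48 = 624
  d = 13: σ(13) · φ(585/13) = 14 · 24 = 336
  d = 15: σ(15) · φ(585/15) = 24 · 24 = 576
  d = 39: σ(39) · φ(585/39) = 56 · 8 = 448
  d = 45: σ(45) · φ(585/45) = 78 · 12 = 936
  d = 65: σ(65) · φ(585/65) = 84 · 6 = 504
  d = 117: σ(117) · φ(585/117) = 182 · 4 = 728
  d = 195: σ(195) · φ(585/195) = 336 · 2 = 672
  d = 585: σ(585) · φ(585/585) = 1092 · 1 = 1092
Summing: (σ * φ)(585) = 288 + 384 + 432 + 624 + 336 + 576 + 448 + 936 + 504 + 728 + 672 + 1092 = 7020.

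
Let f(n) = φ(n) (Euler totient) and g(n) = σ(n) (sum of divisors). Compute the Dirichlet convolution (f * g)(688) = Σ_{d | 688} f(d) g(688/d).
(φ * σ)(688) = 6880

Divisors of 688: [1, 2, 4, 8, 16, 43, 86, 172, 344, 688]. For each d | 688:
  d = 1: φ(1) · σ(688/1) = 1 · 1364 = 1364
  d = 2: φ(2) · σ(688/2) = 1 · 660 = 660
  d = 4: φ(4) · σ(688/4) = 2 · 308 = 616
  d = 8: φ(8) · σ(688/8) = 4 · 132 = 528
  d = 16: φ(16) · σ(688/16) = 8 · 44 = 352
  d = 43: φ(43) · σ(688/43) = 42 · 31 = 1302
  d = 86: φ(86) · σ(688/86) = 42 · 15 = 630
  d = 172: φ(172) · σ(688/172) = 84 · 7 = 588
  d = 344: φ(344) · σ(688/344) = 168 · 3 = 504
  d = 688: φ(688) · σ(688/688) = 336 · 1 = 336
Summing: (φ * σ)(688) = 1364 + 660 + 616 + 528 + 352 + 1302 + 630 + 588 + 504 + 336 = 6880.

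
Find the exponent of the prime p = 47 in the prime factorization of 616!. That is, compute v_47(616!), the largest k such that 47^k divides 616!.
v_47(616!) = 13

Legendre's formula: v_p(n!) = Σ_{k ≥ 1} ⌊n / p^k⌋. For p = 47, n = 616, the terms are:
  ⌊616/47^1⌋ = ⌊616/47⌋ = 13
(the next term ⌊616/47^2⌋ = 0, terminating the sum). Summing: v_47(616!) = 13 = 13.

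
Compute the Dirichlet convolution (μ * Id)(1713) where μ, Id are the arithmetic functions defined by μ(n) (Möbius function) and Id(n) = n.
(μ * Id)(1713) = 1140

Divisors of 1713: [1, 3, 571, 1713]. For each d | 1713:
  d = 1: μ(1) · Id(1713/1) = 1 · 1713 = 1713
  d = 3: μ(3) · Id(1713/3) = -1 · 571 = -571
  d = 571: μ(571) · Id(1713/571) = -1 · 3 = -3
  d = 1713: μ(1713) · Id(1713/1713) = 1 · 1 = 1
Summing: (μ * Id)(1713) = 1713 + -571 + -3 + 1 = 1140.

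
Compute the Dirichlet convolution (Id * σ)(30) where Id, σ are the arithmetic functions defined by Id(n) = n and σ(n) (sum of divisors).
(Id * σ)(30) = 385

Divisors of 30: [1, 2, 3, 5, 6, 10, 15, 30]. For each d | 30:
  d = 1: Id(1) · σ(30/1) = 1 · 72 = 72
  d = 2: Id(2) · σ(30/2) = 2 · 24 = 48
  d = 3: Id(3) · σ(30/3) = 3 · 18 = 54
  d = 5: Id(5) · σ(30/5) = 5 · 12 = 60
  d = 6: Id(6) · σ(30/6) = 6 · 6 = 36
  d = 10: Id(10) · σ(30/10) = 10 · 4 = 40
  d = 15: Id(15) · σ(30/15) = 15 · 3 = 45
  d = 30: Id(30) · σ(30/30) = 30 · 1 = 30
Summing: (Id * σ)(30) = 72 + 48 + 54 + 60 + 36 + 40 + 45 + 30 = 385.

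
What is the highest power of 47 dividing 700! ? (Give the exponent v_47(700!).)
v_47(700!) = 14

Legendre's formula: v_p(n!) = Σ_{k ≥ 1} ⌊n / p^k⌋. For p = 47, n = 700, the terms are:
  ⌊700/47^1⌋ = ⌊700/47⌋ = 14
(the next term ⌊700/47^2⌋ = 0, terminating the sum). Summing: v_47(700!) = 14 = 14.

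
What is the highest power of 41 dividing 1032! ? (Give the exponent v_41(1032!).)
v_41(1032!) = 25

Legendre's formula: v_p(n!) = Σ_{k ≥ 1} ⌊n / p^k⌋. For p = 41, n = 1032, the terms are:
  ⌊1032/41^1⌋ = ⌊1032/41⌋ = 25
(the next term ⌊1032/41^2⌋ = 0, terminating the sum). Summing: v_41(1032!) = 25 = 25.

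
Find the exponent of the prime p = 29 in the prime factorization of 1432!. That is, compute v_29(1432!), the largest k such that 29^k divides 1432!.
v_29(1432!) = 50

Legendre's formula: v_p(n!) = Σ_{k ≥ 1} ⌊n / p^k⌋. For p = 29, n = 1432, the terms are:
  ⌊1432/29^1⌋ = ⌊1432/29⌋ = 49
  ⌊1432/29^2⌋ = ⌊1432/841⌋ = 1
(the next term ⌊1432/29^3⌋ = 0, terminating the sum). Summing: v_29(1432!) = 49 + 1 = 50.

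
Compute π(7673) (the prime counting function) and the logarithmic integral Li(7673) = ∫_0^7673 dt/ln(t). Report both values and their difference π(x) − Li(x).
π(7673) = 973;  Li(7673) ≈ 989.95;  π(x) − Li(x) ≈ -16.95.

Direct count of primes ≤ 7673 gives π(7673) = 973. Numerical evaluation of the logarithmic integral gives Li(7673) ≈ 989.95. The difference π(x) − Li(x) ≈ -16.95 is typically negative for small/moderate x (Li(x) overestimates), though Littlewood's theorem shows this sign changes infinitely often.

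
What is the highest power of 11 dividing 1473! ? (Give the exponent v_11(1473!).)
v_11(1473!) = 146

Legendre's formula: v_p(n!) = Σ_{k ≥ 1} ⌊n / p^k⌋. For p = 11, n = 1473, the terms are:
  ⌊1473/11^1⌋ = ⌊1473/11⌋ = 133
  ⌊1473/11^2⌋ = ⌊1473/121⌋ = 12
  ⌊1473/11^3⌋ = ⌊1473/1331⌋ = 1
(the next term ⌊1473/11^4⌋ = 0, terminating the sum). Summing: v_11(1473!) = 133 + 12 + 1 = 146.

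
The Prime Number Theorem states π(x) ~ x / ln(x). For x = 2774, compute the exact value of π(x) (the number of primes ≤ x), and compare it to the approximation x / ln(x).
π(2774) = 403;  x/ln(x) ≈ 349.90;  relative error ≈ 13.18%.

Directly count primes up to 2774: π(2774) = 403. The PNT approximation gives 2774/ln(2774) ≈ 2774/7.92805 ≈ 349.90. Relative error (π(x) − x/ln(x)) / π(x) ≈ 13.18%; the approximation is known to undercount slightly (Li(x) is a better estimate).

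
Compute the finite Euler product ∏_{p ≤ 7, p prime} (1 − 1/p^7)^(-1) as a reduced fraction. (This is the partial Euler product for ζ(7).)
∏ = 375226779375000/372119874050737

The primes p ≤ 7 are [2, 3, 5, 7]. For each prime, (1 − 1/p^7)^(-1) = p^7 / (p^7 − 1). The product is (1 − 1/2^7)^(-1), (1 − 1/3^7)^(-1), (1 − 1/5^7)^(-1), (1 − 1/7^7)^(-1) = ∏ p^7 / (p^7 − 1) = 375226779375000/372119874050737.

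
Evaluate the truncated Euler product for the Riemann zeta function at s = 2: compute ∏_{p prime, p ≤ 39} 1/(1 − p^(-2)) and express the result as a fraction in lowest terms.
∏ = 5974606913975783369/3652034743605657600

The primes p ≤ 39 are [2, 3, 5, 7, 11, 13, 17, 19, 23, 29, 31, 37]. For each prime, (1 − 1/p^2)^(-1) = p^2 / (p^2 − 1). The product is (1 − 1/2^2)^(-1), (1 − 1/3^2)^(-1), (1 − 1/5^2)^(-1), (1 − 1/7^2)^(-1), (1 − 1/11^2)^(-1), (1 − 1/13^2)^(-1), (1 − 1/17^2)^(-1), (1 − 1/19^2)^(-1), (1 − 1/23^2)^(-1), (1 − 1/29^2)^(-1), (1 − 1/31^2)^(-1), (1 − 1/37^2)^(-1) = ∏ p^2 / (p^2 − 1) = 5974606913975783369/3652034743605657600.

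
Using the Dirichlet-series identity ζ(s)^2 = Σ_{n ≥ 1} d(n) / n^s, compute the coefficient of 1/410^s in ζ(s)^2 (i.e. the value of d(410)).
d(410) = 8

ζ(s)^2 = (Σ 1/m^s)(Σ 1/k^s). The coefficient of 1/n^s in the product is the number of ordered pairs (m, k) with mk = n, which equals d(n). For n = 410, divisors are [1, 2, 5, 10, 41, 82, 205, 410], so d(410) = 8.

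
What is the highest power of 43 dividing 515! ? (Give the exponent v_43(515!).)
v_43(515!) = 11

Legendre's formula: v_p(n!) = Σ_{k ≥ 1} ⌊n / p^k⌋. For p = 43, n = 515, the terms are:
  ⌊515/43^1⌋ = ⌊515/43⌋ = 11
(the next term ⌊515/43^2⌋ = 0, terminating the sum). Summing: v_43(515!) = 11 = 11.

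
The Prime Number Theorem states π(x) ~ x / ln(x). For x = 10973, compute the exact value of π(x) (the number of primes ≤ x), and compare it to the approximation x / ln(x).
π(10973) = 1332;  x/ln(x) ≈ 1179.49;  relative error ≈ 11.45%.

Directly count primes up to 10973: π(10973) = 1332. The PNT approximation gives 10973/ln(10973) ≈ 10973/9.30319 ≈ 1179.49. Relative error (π(x) − x/ln(x)) / π(x) ≈ 11.45%; the approximation is known to undercount slightly (Li(x) is a better estimate).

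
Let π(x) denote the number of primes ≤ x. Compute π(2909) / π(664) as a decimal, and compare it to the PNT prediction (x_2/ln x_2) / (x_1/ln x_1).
π(2909)/π(664) = 421/121 ≈ 3.4793;  PNT prediction ≈ 3.5695.

π(664) = 121 and π(2909) = 421, so π(2909)/π(664) ≈ 3.4793. The PNT-predicted ratio is (2909/ln(2909)) / (664/ln(664)) ≈ 3.5695. The two agree to within a few percent, as expected.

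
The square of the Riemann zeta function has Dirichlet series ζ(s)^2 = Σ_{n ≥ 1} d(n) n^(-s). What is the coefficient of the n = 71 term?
d(71) = 2

ζ(s)^2 = (Σ 1/m^s)(Σ 1/k^s). The coefficient of 1/n^s in the product is the number of ordered pairs (m, k) with mk = n, which equals d(n). For n = 71, divisors are [1, 71], so d(71) = 2.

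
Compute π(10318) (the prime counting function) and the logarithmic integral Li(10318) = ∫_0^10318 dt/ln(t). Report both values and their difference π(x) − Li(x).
π(10318) = 1265;  Li(10318) ≈ 1280.60;  π(x) − Li(x) ≈ -15.60.

Direct count of primes ≤ 10318 gives π(10318) = 1265. Numerical evaluation of the logarithmic integral gives Li(10318) ≈ 1280.60. The difference π(x) − Li(x) ≈ -15.60 is typically negative for small/moderate x (Li(x) overestimates), though Littlewood's theorem shows this sign changes infinitely often.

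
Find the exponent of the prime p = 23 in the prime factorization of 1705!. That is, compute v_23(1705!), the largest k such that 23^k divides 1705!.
v_23(1705!) = 77

Legendre's formula: v_p(n!) = Σ_{k ≥ 1} ⌊n / p^k⌋. For p = 23, n = 1705, the terms are:
  ⌊1705/23^1⌋ = ⌊1705/23⌋ = 74
  ⌊1705/23^2⌋ = ⌊1705/529⌋ = 3
(the next term ⌊1705/23^3⌋ = 0, terminating the sum). Summing: v_23(1705!) = 74 + 3 = 77.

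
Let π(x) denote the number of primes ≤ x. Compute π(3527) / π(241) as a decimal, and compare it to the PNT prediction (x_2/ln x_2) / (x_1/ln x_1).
π(3527)/π(241) = 492/53 ≈ 9.2830;  PNT prediction ≈ 9.8270.

π(241) = 53 and π(3527) = 492, so π(3527)/π(241) ≈ 9.2830. The PNT-predicted ratio is (3527/ln(3527)) / (241/ln(241)) ≈ 9.8270. The two agree to within a few percent, as expected.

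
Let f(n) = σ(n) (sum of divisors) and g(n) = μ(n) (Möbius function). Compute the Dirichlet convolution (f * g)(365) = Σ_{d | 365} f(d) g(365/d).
(σ * μ)(365) = 365

Divisors of 365: [1, 5, 73, 365]. For each d | 365:
  d = 1: σ(1) · μ(365/1) = 1 · 1 = 1
  d = 5: σ(5) · μ(365/5) = 6 · -1 = -6
  d = 73: σ(73) · μ(365/73) = 74 · -1 = -74
  d = 365: σ(365) · μ(365/365) = 444 · 1 = 444
Summing: (σ * μ)(365) = 1 + -6 + -74 + 444 = 365.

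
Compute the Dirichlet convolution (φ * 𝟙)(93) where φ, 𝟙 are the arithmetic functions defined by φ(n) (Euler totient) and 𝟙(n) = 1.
(φ * 𝟙)(93) = 93

Divisors of 93: [1, 3, 31, 93]. For each d | 93:
  d = 1: φ(1) · 𝟙(93/1) = 1 · 1 = 1
  d = 3: φ(3) · 𝟙(93/3) = 2 · 1 = 2
  d = 31: φ(31) · 𝟙(93/31) = 30 · 1 = 30
  d = 93: φ(93) · 𝟙(93/93) = 60 · 1 = 60
Summing: (φ * 𝟙)(93) = 1 + 2 + 30 + 60 = 93.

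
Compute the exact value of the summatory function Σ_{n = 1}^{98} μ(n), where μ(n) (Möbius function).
Σ_{n ≤ 98} μ(n) = 1

Compute μ(n) for each 1 ≤ n ≤ 98: μ(1) = 1, μ(2) = -1, μ(3) = -1, μ(4) = 0, μ(5) = -1, μ(6) = 1, μ(7) = -1, μ(8) = 0, μ(9) = 0, μ(10) = 1, μ(11) = -1, μ(12) = 0, μ(13) = -1, μ(14) = 1, μ(15) = 1, μ(16) = 0, μ(17) = -1, μ(18) = 0, μ(19) = -1, μ(20) = 0, μ(21) = 1, μ(22) = 1, μ(23) = -1, μ(24) = 0, μ(25) = 0, μ(26) = 1, μ(27) = 0, μ(28) = 0, μ(29) = -1, μ(30) = -1, μ(31) = -1, μ(32) = 0, μ(33) = 1, μ(34) = 1, μ(35) = 1, μ(36) = 0, μ(37) = -1, μ(38) = 1, μ(39) = 1, μ(40) = 0, μ(41) = -1, μ(42) = -1, μ(43) = -1, μ(44) = 0, μ(45) = 0, μ(46) = 1, μ(47) = -1, μ(48) = 0, μ(49) = 0, μ(50) = 0, μ(51) = 1, μ(52) = 0, μ(53) = -1, μ(54) = 0, μ(55) = 1, μ(56) = 0, μ(57) = 1, μ(58) = 1, μ(59) = -1, μ(60) = 0, μ(61) = -1, μ(62) = 1, μ(63) = 0, μ(64) = 0, μ(65) = 1, μ(66) = -1, μ(67) = -1, μ(68) = 0, μ(69) = 1, μ(70) = -1, μ(71) = -1, μ(72) = 0, μ(73) = -1, μ(74) = 1, μ(75) = 0, μ(76) = 0, μ(77) = 1, μ(78) = -1, μ(79) = -1, μ(80) = 0, μ(81) = 0, μ(82) = 1, μ(83) = -1, μ(84) = 0, μ(85) = 1, μ(86) = 1, μ(87) = 1, μ(88) = 0, μ(89) = -1, μ(90) = 0, μ(91) = 1, μ(92) = 0, μ(93) = 1, μ(94) = 1, μ(95) = 1, μ(96) = 0, μ(97) = -1, μ(98) = 0. Summing all 98 values: 1. (Mertens function M(x) = Σ_{n ≤ x} μ(n); on average M(x) should be small (PNT ⟺ M(x) = o(x)).)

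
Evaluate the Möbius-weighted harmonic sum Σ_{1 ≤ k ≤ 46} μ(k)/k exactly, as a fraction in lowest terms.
Σ μ(k)/k = 10026981687881/13082761331670030

Values of μ(k) for 1 ≤ k ≤ 46: μ(1) = 1, μ(2) = -1, μ(3) = -1, μ(5) = -1, μ(6) = 1, μ(7) = -1, μ(10) = 1, μ(11) = -1, μ(13) = -1, μ(14) = 1, μ(15) = 1, μ(17) = -1, μ(19) = -1, μ(21) = 1, μ(22) = 1, μ(23) = -1, μ(26) = 1, μ(29) = -1, μ(30) = -1, μ(31) = -1, μ(33) = 1, μ(34) = 1, μ(35) = 1, μ(37) = -1, μ(38) = 1, μ(39) = 1, μ(41) = -1, μ(42) = -1, μ(43) = -1, μ(46) = 1, with μ = 0 on non-squarefree integers. Summing μ(k)/k for k where μ(k) ≠ 0 gives 10026981687881/13082761331670030 ≈ 0.0008. (PNT ⟺ this sum → 0 as n → ∞.)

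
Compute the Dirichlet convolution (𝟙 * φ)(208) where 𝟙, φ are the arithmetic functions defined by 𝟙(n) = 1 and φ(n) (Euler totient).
(𝟙 * φ)(208) = 208

Divisors of 208: [1, 2, 4, 8, 13, 16, 26, 52, 104, 208]. For each d | 208:
  d = 1: 𝟙(1) · φ(208/1) = 1 · 96 = 96
  d = 2: 𝟙(2) · φ(208/2) = 1 · 48 = 48
  d = 4: 𝟙(4) · φ(208/4) = 1 · 24 = 24
  d = 8: 𝟙(8) · φ(208/8) = 1 · 12 = 12
  d = 13: 𝟙(13) · φ(208/13) = 1 · 8 = 8
  d = 16: 𝟙(16) · φ(208/16) = 1 · 12 = 12
  d = 26: 𝟙(26) · φ(208/26) = 1 · 4 = 4
  d = 52: 𝟙(52) · φ(208/52) = 1 · 2 = 2
  d = 104: 𝟙(104) · φ(208/104) = 1 · 1 = 1
  d = 208: 𝟙(208) · φ(208/208) = 1 · 1 = 1
Summing: (𝟙 * φ)(208) = 96 + 48 + 24 + 12 + 8 + 12 + 4 + 2 + 1 + 1 = 208.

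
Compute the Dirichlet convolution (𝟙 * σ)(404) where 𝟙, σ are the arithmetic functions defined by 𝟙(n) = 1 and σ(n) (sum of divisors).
(𝟙 * σ)(404) = 1133

Divisors of 404: [1, 2, 4, 101, 202, 404]. For each d | 404:
  d = 1: 𝟙(1) · σ(404/1) = 1 · 714 = 714
  d = 2: 𝟙(2) · σ(404/2) = 1 · 306 = 306
  d = 4: 𝟙(4) · σ(404/4) = 1 · 102 = 102
  d = 101: 𝟙(101) · σ(404/101) = 1 · 7 = 7
  d = 202: 𝟙(202) · σ(404/202) = 1 · 3 = 3
  d = 404: 𝟙(404) · σ(404/404) = 1 · 1 = 1
Summing: (𝟙 * σ)(404) = 714 + 306 + 102 + 7 + 3 + 1 = 1133.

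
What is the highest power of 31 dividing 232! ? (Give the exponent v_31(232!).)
v_31(232!) = 7

Legendre's formula: v_p(n!) = Σ_{k ≥ 1} ⌊n / p^k⌋. For p = 31, n = 232, the terms are:
  ⌊232/31^1⌋ = ⌊232/31⌋ = 7
(the next term ⌊232/31^2⌋ = 0, terminating the sum). Summing: v_31(232!) = 7 = 7.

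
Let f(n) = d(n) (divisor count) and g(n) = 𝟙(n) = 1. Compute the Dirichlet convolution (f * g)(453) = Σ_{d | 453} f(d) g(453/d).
(d * 𝟙)(453) = 9

Divisors of 453: [1, 3, 151, 453]. For each d | 453:
  d = 1: d(1) · 𝟙(453/1) = 1 · 1 = 1
  d = 3: d(3) · 𝟙(453/3) = 2 · 1 = 2
  d = 151: d(151) · 𝟙(453/151) = 2 · 1 = 2
  d = 453: d(453) · 𝟙(453/453) = 4 · 1 = 4
Summing: (d * 𝟙)(453) = 1 + 2 + 2 + 4 = 9.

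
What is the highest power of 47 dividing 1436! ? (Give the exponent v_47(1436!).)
v_47(1436!) = 30

Legendre's formula: v_p(n!) = Σ_{k ≥ 1} ⌊n / p^k⌋. For p = 47, n = 1436, the terms are:
  ⌊1436/47^1⌋ = ⌊1436/47⌋ = 30
(the next term ⌊1436/47^2⌋ = 0, terminating the sum). Summing: v_47(1436!) = 30 = 30.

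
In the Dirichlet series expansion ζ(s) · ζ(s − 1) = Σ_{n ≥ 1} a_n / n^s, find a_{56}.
σ(56) = 120

In the product (Σ m^0/m^s)(Σ k / k^s) = Σ (Σ_{d | n} d) / n^s, the coefficient of 1/n^s is σ(n) = Σ_{d | n} d. For n = 56, divisors are [1, 2, 4, 7, 8, 14, 28, 56]; summing: σ(56) = 120.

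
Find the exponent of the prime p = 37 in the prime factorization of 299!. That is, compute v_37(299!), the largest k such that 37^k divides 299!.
v_37(299!) = 8

Legendre's formula: v_p(n!) = Σ_{k ≥ 1} ⌊n / p^k⌋. For p = 37, n = 299, the terms are:
  ⌊299/37^1⌋ = ⌊299/37⌋ = 8
(the next term ⌊299/37^2⌋ = 0, terminating the sum). Summing: v_37(299!) = 8 = 8.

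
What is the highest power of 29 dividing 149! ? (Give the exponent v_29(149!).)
v_29(149!) = 5

Legendre's formula: v_p(n!) = Σ_{k ≥ 1} ⌊n / p^k⌋. For p = 29, n = 149, the terms are:
  ⌊149/29^1⌋ = ⌊149/29⌋ = 5
(the next term ⌊149/29^2⌋ = 0, terminating the sum). Summing: v_29(149!) = 5 = 5.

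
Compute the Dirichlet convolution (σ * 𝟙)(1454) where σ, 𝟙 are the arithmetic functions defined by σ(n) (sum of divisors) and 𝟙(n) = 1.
(σ * 𝟙)(1454) = 2916

Divisors of 1454: [1, 2, 727, 1454]. For each d | 1454:
  d = 1: σ(1) · 𝟙(1454/1) = 1 · 1 = 1
  d = 2: σ(2) · 𝟙(1454/2) = 3 · 1 = 3
  d = 727: σ(727) · 𝟙(1454/727) = 728 · 1 = 728
  d = 1454: σ(1454) · 𝟙(1454/1454) = 2184 · 1 = 2184
Summing: (σ * 𝟙)(1454) = 1 + 3 + 728 + 2184 = 2916.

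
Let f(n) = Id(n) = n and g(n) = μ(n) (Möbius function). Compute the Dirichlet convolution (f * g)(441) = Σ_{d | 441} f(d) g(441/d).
(Id * μ)(441) = 252

Divisors of 441: [1, 3, 7, 9, 21, 49, 63, 147, 441]. For each d | 441:
  d = 1: Id(1) · μ(441/1) = 1 · 0 = 0
  d = 3: Id(3) · μ(441/3) = 3 · 0 = 0
  d = 7: Id(7) · μ(441/7) = 7 · 0 = 0
  d = 9: Id(9) · μ(441/9) = 9 · 0 = 0
  d = 21: Id(21) · μ(441/21) = 21 · 1 = 21
  d = 49: Id(49) · μ(441/49) = 49 · 0 = 0
  d = 63: Id(63) · μ(441/63) = 63 · -1 = -63
  d = 147: Id(147) · μ(441/147) = 147 · -1 = -147
  d = 441: Id(441) · μ(441/441) = 441 · 1 = 441
Summing: (Id * μ)(441) = 0 + 0 + 0 + 0 + 21 + 0 + -63 + -147 + 441 = 252.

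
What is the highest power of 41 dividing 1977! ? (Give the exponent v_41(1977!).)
v_41(1977!) = 49

Legendre's formula: v_p(n!) = Σ_{k ≥ 1} ⌊n / p^k⌋. For p = 41, n = 1977, the terms are:
  ⌊1977/41^1⌋ = ⌊1977/41⌋ = 48
  ⌊1977/41^2⌋ = ⌊1977/1681⌋ = 1
(the next term ⌊1977/41^3⌋ = 0, terminating the sum). Summing: v_41(1977!) = 48 + 1 = 49.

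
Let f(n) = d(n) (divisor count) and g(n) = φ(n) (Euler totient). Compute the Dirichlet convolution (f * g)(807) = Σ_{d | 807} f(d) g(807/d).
(d * φ)(807) = 1080

Divisors of 807: [1, 3, 269, 807]. For each d | 807:
  d = 1: d(1) · φ(807/1) = 1 · 536 = 536
  d = 3: d(3) · φ(807/3) = 2 · 268 = 536
  d = 269: d(269) · φ(807/269) = 2 · 2 = 4
  d = 807: d(807) · φ(807/807) = 4 · 1 = 4
Summing: (d * φ)(807) = 536 + 536 + 4 + 4 = 1080.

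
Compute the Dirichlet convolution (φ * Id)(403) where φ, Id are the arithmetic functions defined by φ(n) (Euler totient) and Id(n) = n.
(φ * Id)(403) = 1525

Divisors of 403: [1, 13, 31, 403]. For each d | 403:
  d = 1: φ(1) · Id(403/1) = 1 · 403 = 403
  d = 13: φ(13) · Id(403/13) = 12 · 31 = 372
  d = 31: φ(31) · Id(403/31) = 30 · 13 = 390
  d = 403: φ(403) · Id(403/403) = 360 · 1 = 360
Summing: (φ * Id)(403) = 403 + 372 + 390 + 360 = 1525.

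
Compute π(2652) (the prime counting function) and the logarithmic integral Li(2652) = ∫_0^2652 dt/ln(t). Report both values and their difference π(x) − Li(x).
π(2652) = 383;  Li(2652) ≈ 398.96;  π(x) − Li(x) ≈ -15.96.

Direct count of primes ≤ 2652 gives π(2652) = 383. Numerical evaluation of the logarithmic integral gives Li(2652) ≈ 398.96. The difference π(x) − Li(x) ≈ -15.96 is typically negative for small/moderate x (Li(x) overestimates), though Littlewood's theorem shows this sign changes infinitely often.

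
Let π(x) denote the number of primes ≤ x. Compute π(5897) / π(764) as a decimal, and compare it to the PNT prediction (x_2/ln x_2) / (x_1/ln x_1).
π(5897)/π(764) = 776/135 ≈ 5.7481;  PNT prediction ≈ 5.9018.

π(764) = 135 and π(5897) = 776, so π(5897)/π(764) ≈ 5.7481. The PNT-predicted ratio is (5897/ln(5897)) / (764/ln(764)) ≈ 5.9018. The two agree to within a few percent, as expected.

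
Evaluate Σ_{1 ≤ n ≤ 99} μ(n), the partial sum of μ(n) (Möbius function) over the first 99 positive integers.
Σ_{n ≤ 99} μ(n) = 1

Compute μ(n) for each 1 ≤ n ≤ 99: μ(1) = 1, μ(2) = -1, μ(3) = -1, μ(4) = 0, μ(5) = -1, μ(6) = 1, μ(7) = -1, μ(8) = 0, μ(9) = 0, μ(10) = 1, μ(11) = -1, μ(12) = 0, μ(13) = -1, μ(14) = 1, μ(15) = 1, μ(16) = 0, μ(17) = -1, μ(18) = 0, μ(19) = -1, μ(20) = 0, μ(21) = 1, μ(22) = 1, μ(23) = -1, μ(24) = 0, μ(25) = 0, μ(26) = 1, μ(27) = 0, μ(28) = 0, μ(29) = -1, μ(30) = -1, μ(31) = -1, μ(32) = 0, μ(33) = 1, μ(34) = 1, μ(35) = 1, μ(36) = 0, μ(37) = -1, μ(38) = 1, μ(39) = 1, μ(40) = 0, μ(41) = -1, μ(42) = -1, μ(43) = -1, μ(44) = 0, μ(45) = 0, μ(46) = 1, μ(47) = -1, μ(48) = 0, μ(49) = 0, μ(50) = 0, μ(51) = 1, μ(52) = 0, μ(53) = -1, μ(54) = 0, μ(55) = 1, μ(56) = 0, μ(57) = 1, μ(58) = 1, μ(59) = -1, μ(60) = 0, μ(61) = -1, μ(62) = 1, μ(63) = 0, μ(64) = 0, μ(65) = 1, μ(66) = -1, μ(67) = -1, μ(68) = 0, μ(69) = 1, μ(70) = -1, μ(71) = -1, μ(72) = 0, μ(73) = -1, μ(74) = 1, μ(75) = 0, μ(76) = 0, μ(77) = 1, μ(78) = -1, μ(79) = -1, μ(80) = 0, μ(81) = 0, μ(82) = 1, μ(83) = -1, μ(84) = 0, μ(85) = 1, μ(86) = 1, μ(87) = 1, μ(88) = 0, μ(89) = -1, μ(90) = 0, μ(91) = 1, μ(92) = 0, μ(93) = 1, μ(94) = 1, μ(95) = 1, μ(96) = 0, μ(97) = -1, μ(98) = 0, μ(99) = 0. Summing all 99 values: 1. (Mertens function M(x) = Σ_{n ≤ x} μ(n); on average M(x) should be small (PNT ⟺ M(x) = o(x)).)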